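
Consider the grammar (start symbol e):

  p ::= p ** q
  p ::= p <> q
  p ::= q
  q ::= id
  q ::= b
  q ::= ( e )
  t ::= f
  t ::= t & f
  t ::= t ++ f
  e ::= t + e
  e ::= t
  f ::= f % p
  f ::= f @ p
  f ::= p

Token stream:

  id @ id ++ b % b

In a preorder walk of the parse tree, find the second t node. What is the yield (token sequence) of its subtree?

id @ id

[e [t [t [f [f [p [q id]]] @ [p [q id]]]] ++ [f [f [p [q b]]] % [p [q b]]]]]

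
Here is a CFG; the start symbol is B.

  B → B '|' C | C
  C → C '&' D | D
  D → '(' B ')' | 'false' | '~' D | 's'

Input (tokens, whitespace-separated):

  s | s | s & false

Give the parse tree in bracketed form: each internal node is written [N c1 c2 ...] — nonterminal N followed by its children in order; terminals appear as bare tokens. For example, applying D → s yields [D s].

[B [B [B [C [D s]]] | [C [D s]]] | [C [C [D s]] & [D false]]]

B
B | C
B | C | C
C | C | C
D | C | C
s | C | C
s | D | C
s | s | C
s | s | C & D
s | s | D & D
s | s | s & D
s | s | s & false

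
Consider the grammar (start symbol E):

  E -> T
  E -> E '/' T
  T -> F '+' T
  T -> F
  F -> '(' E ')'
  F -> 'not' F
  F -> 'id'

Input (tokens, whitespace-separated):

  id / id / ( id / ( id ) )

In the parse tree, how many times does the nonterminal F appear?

[E [E [E [T [F id]]] / [T [F id]]] / [T [F ( [E [E [T [F id]]] / [T [F ( [E [T [F id]]] )]]] )]]]

6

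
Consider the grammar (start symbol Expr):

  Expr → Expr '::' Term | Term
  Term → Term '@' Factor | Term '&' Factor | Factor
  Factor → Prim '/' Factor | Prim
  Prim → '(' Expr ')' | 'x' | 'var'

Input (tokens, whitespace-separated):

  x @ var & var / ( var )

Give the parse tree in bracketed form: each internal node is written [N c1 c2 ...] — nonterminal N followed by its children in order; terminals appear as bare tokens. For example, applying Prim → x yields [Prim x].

Expr
Term
Term & Factor
Term @ Factor & Factor
Factor @ Factor & Factor
Prim @ Factor & Factor
x @ Factor & Factor
x @ Prim & Factor
x @ var & Factor
x @ var & Prim / Factor
x @ var & var / Factor
x @ var & var / Prim
x @ var & var / ( Expr )
x @ var & var / ( Term )
x @ var & var / ( Factor )
x @ var & var / ( Prim )
x @ var & var / ( var )

[Expr [Term [Term [Term [Factor [Prim x]]] @ [Factor [Prim var]]] & [Factor [Prim var] / [Factor [Prim ( [Expr [Term [Factor [Prim var]]]] )]]]]]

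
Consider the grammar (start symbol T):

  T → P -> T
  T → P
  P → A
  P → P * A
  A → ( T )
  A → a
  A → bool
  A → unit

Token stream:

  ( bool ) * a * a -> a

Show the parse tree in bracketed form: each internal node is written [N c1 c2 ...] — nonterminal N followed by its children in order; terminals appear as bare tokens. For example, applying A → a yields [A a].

[T [P [P [P [A ( [T [P [A bool]]] )]] * [A a]] * [A a]] -> [T [P [A a]]]]

T
P -> T
P * A -> T
P * A * A -> T
A * A * A -> T
( T ) * A * A -> T
( P ) * A * A -> T
( A ) * A * A -> T
( bool ) * A * A -> T
( bool ) * a * A -> T
( bool ) * a * a -> T
( bool ) * a * a -> P
( bool ) * a * a -> A
( bool ) * a * a -> a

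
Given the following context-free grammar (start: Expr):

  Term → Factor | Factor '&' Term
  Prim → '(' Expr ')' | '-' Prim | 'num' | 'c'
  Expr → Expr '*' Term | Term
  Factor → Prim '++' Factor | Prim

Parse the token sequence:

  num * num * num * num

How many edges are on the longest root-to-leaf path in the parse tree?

7

[Expr [Expr [Expr [Expr [Term [Factor [Prim num]]]] * [Term [Factor [Prim num]]]] * [Term [Factor [Prim num]]]] * [Term [Factor [Prim num]]]]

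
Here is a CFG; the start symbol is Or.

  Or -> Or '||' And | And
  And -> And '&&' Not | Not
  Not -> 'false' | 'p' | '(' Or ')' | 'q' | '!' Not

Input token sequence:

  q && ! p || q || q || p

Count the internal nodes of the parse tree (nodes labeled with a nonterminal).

15

[Or [Or [Or [Or [And [And [Not q]] && [Not ! [Not p]]]] || [And [Not q]]] || [And [Not q]]] || [And [Not p]]]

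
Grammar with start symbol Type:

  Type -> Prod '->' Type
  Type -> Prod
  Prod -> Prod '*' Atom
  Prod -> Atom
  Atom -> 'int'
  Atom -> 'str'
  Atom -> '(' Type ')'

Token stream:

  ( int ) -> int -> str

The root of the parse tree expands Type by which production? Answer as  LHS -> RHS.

Type -> Prod '->' Type

[Type [Prod [Atom ( [Type [Prod [Atom int]]] )]] -> [Type [Prod [Atom int]] -> [Type [Prod [Atom str]]]]]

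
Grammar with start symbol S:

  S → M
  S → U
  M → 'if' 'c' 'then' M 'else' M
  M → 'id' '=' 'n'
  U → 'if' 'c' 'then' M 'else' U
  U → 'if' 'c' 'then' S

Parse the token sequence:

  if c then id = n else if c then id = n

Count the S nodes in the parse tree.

[S [U if c then [M id = n] else [U if c then [S [M id = n]]]]]

2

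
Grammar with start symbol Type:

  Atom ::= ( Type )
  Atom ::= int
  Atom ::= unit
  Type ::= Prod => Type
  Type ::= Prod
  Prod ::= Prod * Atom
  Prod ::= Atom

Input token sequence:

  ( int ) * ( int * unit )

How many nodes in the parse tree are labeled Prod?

5

[Type [Prod [Prod [Atom ( [Type [Prod [Atom int]]] )]] * [Atom ( [Type [Prod [Prod [Atom int]] * [Atom unit]]] )]]]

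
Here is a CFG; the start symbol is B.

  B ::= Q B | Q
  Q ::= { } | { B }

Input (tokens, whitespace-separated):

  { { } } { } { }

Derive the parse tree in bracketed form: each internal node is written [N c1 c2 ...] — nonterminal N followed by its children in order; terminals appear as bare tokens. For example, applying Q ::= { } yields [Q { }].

B
Q B
{ B } B
{ Q } B
{ { } } B
{ { } } Q B
{ { } } { } B
{ { } } { } Q
{ { } } { } { }

[B [Q { [B [Q { }]] }] [B [Q { }] [B [Q { }]]]]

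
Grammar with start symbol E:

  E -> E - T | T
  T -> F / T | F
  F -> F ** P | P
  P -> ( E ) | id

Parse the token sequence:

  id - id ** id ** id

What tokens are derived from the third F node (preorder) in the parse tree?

[E [E [T [F [P id]]]] - [T [F [F [F [P id]] ** [P id]] ** [P id]]]]

id ** id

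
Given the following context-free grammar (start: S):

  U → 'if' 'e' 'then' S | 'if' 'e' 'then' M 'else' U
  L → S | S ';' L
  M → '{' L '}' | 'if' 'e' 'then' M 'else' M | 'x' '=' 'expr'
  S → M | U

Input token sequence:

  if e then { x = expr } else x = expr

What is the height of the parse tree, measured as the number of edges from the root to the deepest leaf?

[S [M if e then [M { [L [S [M x = expr]]] }] else [M x = expr]]]

6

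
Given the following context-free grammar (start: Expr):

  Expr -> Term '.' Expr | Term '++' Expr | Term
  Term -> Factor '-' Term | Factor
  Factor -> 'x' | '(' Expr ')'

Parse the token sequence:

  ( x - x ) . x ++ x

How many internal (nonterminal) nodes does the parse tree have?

[Expr [Term [Factor ( [Expr [Term [Factor x] - [Term [Factor x]]]] )]] . [Expr [Term [Factor x]] ++ [Expr [Term [Factor x]]]]]

14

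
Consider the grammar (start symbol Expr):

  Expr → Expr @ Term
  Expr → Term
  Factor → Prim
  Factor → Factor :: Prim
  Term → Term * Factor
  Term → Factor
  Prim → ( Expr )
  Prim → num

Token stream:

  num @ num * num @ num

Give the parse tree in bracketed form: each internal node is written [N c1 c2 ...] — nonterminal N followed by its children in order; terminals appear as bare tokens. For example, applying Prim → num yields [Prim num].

[Expr [Expr [Expr [Term [Factor [Prim num]]]] @ [Term [Term [Factor [Prim num]]] * [Factor [Prim num]]]] @ [Term [Factor [Prim num]]]]

Expr
Expr @ Term
Expr @ Term @ Term
Term @ Term @ Term
Factor @ Term @ Term
Prim @ Term @ Term
num @ Term @ Term
num @ Term * Factor @ Term
num @ Factor * Factor @ Term
num @ Prim * Factor @ Term
num @ num * Factor @ Term
num @ num * Prim @ Term
num @ num * num @ Term
num @ num * num @ Factor
num @ num * num @ Prim
num @ num * num @ num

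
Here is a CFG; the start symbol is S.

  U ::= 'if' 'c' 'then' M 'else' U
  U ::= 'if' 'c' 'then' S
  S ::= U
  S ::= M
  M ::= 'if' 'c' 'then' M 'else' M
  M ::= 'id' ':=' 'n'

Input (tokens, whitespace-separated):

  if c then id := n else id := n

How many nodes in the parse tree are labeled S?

[S [M if c then [M id := n] else [M id := n]]]

1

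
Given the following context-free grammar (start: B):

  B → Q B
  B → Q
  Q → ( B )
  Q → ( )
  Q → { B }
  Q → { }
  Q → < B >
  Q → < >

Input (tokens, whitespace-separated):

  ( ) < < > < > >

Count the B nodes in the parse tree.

4

[B [Q ( )] [B [Q < [B [Q < >] [B [Q < >]]] >]]]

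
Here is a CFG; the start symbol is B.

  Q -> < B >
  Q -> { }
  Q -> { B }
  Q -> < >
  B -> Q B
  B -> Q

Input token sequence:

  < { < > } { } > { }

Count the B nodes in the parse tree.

[B [Q < [B [Q { [B [Q < >]] }] [B [Q { }]]] >] [B [Q { }]]]

5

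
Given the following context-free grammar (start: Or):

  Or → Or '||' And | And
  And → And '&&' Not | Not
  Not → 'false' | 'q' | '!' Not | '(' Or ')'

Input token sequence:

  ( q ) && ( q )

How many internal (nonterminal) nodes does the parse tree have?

11

[Or [And [And [Not ( [Or [And [Not q]]] )]] && [Not ( [Or [And [Not q]]] )]]]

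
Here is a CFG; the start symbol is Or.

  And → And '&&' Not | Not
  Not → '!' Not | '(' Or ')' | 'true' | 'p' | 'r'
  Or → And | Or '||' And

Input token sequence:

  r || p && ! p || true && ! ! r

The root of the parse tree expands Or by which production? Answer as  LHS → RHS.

Or → Or '||' And

[Or [Or [Or [And [Not r]]] || [And [And [Not p]] && [Not ! [Not p]]]] || [And [And [Not true]] && [Not ! [Not ! [Not r]]]]]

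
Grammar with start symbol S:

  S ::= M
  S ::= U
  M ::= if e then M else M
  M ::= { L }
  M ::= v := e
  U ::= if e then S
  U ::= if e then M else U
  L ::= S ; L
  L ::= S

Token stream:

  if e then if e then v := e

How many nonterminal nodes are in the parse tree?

6

[S [U if e then [S [U if e then [S [M v := e]]]]]]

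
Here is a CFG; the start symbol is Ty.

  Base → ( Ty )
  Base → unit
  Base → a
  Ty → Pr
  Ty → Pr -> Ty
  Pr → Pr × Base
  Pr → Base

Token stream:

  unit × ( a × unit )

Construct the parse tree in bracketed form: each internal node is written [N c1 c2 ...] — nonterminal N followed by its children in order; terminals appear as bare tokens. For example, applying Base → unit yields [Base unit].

[Ty [Pr [Pr [Base unit]] × [Base ( [Ty [Pr [Pr [Base a]] × [Base unit]]] )]]]

Ty
Pr
Pr × Base
Base × Base
unit × Base
unit × ( Ty )
unit × ( Pr )
unit × ( Pr × Base )
unit × ( Base × Base )
unit × ( a × Base )
unit × ( a × unit )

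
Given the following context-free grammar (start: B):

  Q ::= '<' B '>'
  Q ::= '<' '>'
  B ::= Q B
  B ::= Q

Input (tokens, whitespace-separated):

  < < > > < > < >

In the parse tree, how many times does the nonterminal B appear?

[B [Q < [B [Q < >]] >] [B [Q < >] [B [Q < >]]]]

4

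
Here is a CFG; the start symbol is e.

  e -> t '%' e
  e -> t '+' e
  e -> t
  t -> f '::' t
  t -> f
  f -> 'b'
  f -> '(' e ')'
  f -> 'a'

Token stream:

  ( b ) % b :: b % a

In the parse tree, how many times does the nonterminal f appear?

5

[e [t [f ( [e [t [f b]]] )]] % [e [t [f b] :: [t [f b]]] % [e [t [f a]]]]]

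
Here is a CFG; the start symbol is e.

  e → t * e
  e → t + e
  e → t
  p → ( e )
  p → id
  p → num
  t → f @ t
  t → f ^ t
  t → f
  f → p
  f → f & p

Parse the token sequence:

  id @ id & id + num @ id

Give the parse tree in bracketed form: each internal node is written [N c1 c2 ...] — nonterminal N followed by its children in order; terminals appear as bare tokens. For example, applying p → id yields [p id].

[e [t [f [p id]] @ [t [f [f [p id]] & [p id]]]] + [e [t [f [p num]] @ [t [f [p id]]]]]]

e
t + e
f @ t + e
p @ t + e
id @ t + e
id @ f + e
id @ f & p + e
id @ p & p + e
id @ id & p + e
id @ id & id + e
id @ id & id + t
id @ id & id + f @ t
id @ id & id + p @ t
id @ id & id + num @ t
id @ id & id + num @ f
id @ id & id + num @ p
id @ id & id + num @ id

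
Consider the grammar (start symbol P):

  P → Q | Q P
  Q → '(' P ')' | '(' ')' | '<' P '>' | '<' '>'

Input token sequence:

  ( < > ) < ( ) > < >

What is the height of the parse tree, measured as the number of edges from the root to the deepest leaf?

5

[P [Q ( [P [Q < >]] )] [P [Q < [P [Q ( )]] >] [P [Q < >]]]]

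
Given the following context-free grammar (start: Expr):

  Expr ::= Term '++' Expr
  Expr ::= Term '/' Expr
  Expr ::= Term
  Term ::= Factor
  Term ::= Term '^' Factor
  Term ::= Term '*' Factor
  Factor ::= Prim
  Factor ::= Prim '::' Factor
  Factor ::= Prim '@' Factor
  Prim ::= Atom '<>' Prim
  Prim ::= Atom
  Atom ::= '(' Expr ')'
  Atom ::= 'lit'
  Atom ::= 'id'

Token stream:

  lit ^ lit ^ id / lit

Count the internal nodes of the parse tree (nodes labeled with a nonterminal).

18

[Expr [Term [Term [Term [Factor [Prim [Atom lit]]]] ^ [Factor [Prim [Atom lit]]]] ^ [Factor [Prim [Atom id]]]] / [Expr [Term [Factor [Prim [Atom lit]]]]]]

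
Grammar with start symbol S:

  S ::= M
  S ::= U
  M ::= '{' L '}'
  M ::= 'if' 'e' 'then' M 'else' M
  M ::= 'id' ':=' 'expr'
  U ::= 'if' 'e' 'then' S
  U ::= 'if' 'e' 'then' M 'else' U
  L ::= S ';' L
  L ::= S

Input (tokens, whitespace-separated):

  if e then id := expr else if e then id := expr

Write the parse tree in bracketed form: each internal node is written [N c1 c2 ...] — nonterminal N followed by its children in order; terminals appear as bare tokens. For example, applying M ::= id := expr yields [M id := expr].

[S [U if e then [M id := expr] else [U if e then [S [M id := expr]]]]]

S
U
if e then M else U
if e then id := expr else U
if e then id := expr else if e then S
if e then id := expr else if e then M
if e then id := expr else if e then id := expr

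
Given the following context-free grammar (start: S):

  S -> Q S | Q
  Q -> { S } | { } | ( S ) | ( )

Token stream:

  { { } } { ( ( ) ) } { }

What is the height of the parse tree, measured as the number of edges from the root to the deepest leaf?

[S [Q { [S [Q { }]] }] [S [Q { [S [Q ( [S [Q ( )]] )]] }] [S [Q { }]]]]

7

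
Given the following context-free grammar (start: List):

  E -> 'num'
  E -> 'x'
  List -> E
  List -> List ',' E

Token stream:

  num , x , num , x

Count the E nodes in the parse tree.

[List [List [List [List [E num]] , [E x]] , [E num]] , [E x]]

4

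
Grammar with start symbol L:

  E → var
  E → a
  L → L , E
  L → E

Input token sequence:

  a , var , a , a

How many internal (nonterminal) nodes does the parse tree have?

[L [L [L [L [E a]] , [E var]] , [E a]] , [E a]]

8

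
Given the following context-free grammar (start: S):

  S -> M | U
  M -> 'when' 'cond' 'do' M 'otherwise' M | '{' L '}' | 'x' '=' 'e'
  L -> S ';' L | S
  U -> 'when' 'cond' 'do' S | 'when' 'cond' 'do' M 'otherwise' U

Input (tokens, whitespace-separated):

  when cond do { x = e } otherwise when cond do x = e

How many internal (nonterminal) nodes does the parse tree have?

9

[S [U when cond do [M { [L [S [M x = e]]] }] otherwise [U when cond do [S [M x = e]]]]]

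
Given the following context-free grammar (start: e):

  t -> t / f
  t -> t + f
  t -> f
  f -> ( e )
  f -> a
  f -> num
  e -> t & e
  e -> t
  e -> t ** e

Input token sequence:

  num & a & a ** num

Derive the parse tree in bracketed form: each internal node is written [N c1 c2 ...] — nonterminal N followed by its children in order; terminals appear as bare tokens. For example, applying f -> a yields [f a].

[e [t [f num]] & [e [t [f a]] & [e [t [f a]] ** [e [t [f num]]]]]]

e
t & e
f & e
num & e
num & t & e
num & f & e
num & a & e
num & a & t ** e
num & a & f ** e
num & a & a ** e
num & a & a ** t
num & a & a ** f
num & a & a ** num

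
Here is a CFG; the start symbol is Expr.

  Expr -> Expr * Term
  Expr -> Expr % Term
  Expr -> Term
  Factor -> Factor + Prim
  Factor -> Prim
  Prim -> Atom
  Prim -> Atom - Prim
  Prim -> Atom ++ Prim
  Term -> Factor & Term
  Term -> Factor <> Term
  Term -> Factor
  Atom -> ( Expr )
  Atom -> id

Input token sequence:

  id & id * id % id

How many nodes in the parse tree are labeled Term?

[Expr [Expr [Expr [Term [Factor [Prim [Atom id]]] & [Term [Factor [Prim [Atom id]]]]]] * [Term [Factor [Prim [Atom id]]]]] % [Term [Factor [Prim [Atom id]]]]]

4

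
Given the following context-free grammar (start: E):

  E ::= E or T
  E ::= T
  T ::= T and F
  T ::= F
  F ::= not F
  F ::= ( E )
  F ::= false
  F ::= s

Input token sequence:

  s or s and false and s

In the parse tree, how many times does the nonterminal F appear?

[E [E [T [F s]]] or [T [T [T [F s]] and [F false]] and [F s]]]

4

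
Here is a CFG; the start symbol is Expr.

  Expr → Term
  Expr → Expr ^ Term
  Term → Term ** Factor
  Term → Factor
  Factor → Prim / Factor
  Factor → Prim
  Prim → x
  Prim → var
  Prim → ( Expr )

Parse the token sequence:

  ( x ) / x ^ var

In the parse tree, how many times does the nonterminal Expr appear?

3

[Expr [Expr [Term [Factor [Prim ( [Expr [Term [Factor [Prim x]]]] )] / [Factor [Prim x]]]]] ^ [Term [Factor [Prim var]]]]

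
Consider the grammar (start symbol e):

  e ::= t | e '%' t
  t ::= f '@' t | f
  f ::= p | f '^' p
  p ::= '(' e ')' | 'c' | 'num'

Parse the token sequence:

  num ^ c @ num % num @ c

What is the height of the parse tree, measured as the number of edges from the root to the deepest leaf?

[e [e [t [f [f [p num]] ^ [p c]] @ [t [f [p num]]]]] % [t [f [p num]] @ [t [f [p c]]]]]

6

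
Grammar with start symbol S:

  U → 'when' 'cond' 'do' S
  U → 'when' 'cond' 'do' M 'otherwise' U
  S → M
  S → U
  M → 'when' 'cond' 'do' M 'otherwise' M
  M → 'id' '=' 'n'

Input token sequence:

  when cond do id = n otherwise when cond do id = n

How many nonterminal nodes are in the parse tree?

[S [U when cond do [M id = n] otherwise [U when cond do [S [M id = n]]]]]

6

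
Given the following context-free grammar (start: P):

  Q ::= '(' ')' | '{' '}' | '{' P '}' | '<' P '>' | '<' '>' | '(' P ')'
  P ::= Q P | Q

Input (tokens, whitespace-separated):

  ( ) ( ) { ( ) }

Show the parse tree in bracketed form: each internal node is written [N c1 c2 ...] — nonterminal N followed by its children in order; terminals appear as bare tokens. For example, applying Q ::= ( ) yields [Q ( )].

[P [Q ( )] [P [Q ( )] [P [Q { [P [Q ( )]] }]]]]

P
Q P
( ) P
( ) Q P
( ) ( ) P
( ) ( ) Q
( ) ( ) { P }
( ) ( ) { Q }
( ) ( ) { ( ) }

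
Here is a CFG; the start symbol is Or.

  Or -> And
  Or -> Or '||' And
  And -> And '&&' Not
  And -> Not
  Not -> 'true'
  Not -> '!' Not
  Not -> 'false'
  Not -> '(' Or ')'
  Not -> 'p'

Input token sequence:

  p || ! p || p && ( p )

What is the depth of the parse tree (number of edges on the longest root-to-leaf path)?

6

[Or [Or [Or [And [Not p]]] || [And [Not ! [Not p]]]] || [And [And [Not p]] && [Not ( [Or [And [Not p]]] )]]]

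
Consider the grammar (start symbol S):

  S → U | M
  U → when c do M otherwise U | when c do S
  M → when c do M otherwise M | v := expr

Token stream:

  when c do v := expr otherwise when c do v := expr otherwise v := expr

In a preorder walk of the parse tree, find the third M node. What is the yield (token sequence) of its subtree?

when c do v := expr otherwise v := expr

[S [M when c do [M v := expr] otherwise [M when c do [M v := expr] otherwise [M v := expr]]]]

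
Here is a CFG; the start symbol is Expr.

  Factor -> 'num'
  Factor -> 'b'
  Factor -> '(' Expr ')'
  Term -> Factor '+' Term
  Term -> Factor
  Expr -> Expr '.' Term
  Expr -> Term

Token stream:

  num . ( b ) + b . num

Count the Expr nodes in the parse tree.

4

[Expr [Expr [Expr [Term [Factor num]]] . [Term [Factor ( [Expr [Term [Factor b]]] )] + [Term [Factor b]]]] . [Term [Factor num]]]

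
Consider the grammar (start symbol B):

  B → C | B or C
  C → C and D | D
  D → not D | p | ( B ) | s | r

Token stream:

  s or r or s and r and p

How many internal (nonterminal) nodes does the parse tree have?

[B [B [B [C [D s]]] or [C [D r]]] or [C [C [C [D s]] and [D r]] and [D p]]]

13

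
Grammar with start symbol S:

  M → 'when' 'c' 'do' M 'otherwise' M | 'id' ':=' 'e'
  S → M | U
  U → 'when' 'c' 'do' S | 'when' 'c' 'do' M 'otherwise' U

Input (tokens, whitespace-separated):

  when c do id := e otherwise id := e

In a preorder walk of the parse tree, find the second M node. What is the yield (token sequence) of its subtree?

[S [M when c do [M id := e] otherwise [M id := e]]]

id := e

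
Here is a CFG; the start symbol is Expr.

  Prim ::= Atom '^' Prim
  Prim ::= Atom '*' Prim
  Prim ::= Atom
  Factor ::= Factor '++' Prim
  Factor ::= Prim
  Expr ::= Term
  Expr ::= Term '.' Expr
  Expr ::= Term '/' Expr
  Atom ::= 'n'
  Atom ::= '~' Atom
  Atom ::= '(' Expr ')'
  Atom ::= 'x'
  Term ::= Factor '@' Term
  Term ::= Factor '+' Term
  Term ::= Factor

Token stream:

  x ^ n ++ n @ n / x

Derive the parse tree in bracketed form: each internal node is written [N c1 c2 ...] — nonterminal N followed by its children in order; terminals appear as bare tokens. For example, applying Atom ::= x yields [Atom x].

Expr
Term / Expr
Factor @ Term / Expr
Factor ++ Prim @ Term / Expr
Prim ++ Prim @ Term / Expr
Atom ^ Prim ++ Prim @ Term / Expr
x ^ Prim ++ Prim @ Term / Expr
x ^ Atom ++ Prim @ Term / Expr
x ^ n ++ Prim @ Term / Expr
x ^ n ++ Atom @ Term / Expr
x ^ n ++ n @ Term / Expr
x ^ n ++ n @ Factor / Expr
x ^ n ++ n @ Prim / Expr
x ^ n ++ n @ Atom / Expr
x ^ n ++ n @ n / Expr
x ^ n ++ n @ n / Term
x ^ n ++ n @ n / Factor
x ^ n ++ n @ n / Prim
x ^ n ++ n @ n / Atom
x ^ n ++ n @ n / x

[Expr [Term [Factor [Factor [Prim [Atom x] ^ [Prim [Atom n]]]] ++ [Prim [Atom n]]] @ [Term [Factor [Prim [Atom n]]]]] / [Expr [Term [Factor [Prim [Atom x]]]]]]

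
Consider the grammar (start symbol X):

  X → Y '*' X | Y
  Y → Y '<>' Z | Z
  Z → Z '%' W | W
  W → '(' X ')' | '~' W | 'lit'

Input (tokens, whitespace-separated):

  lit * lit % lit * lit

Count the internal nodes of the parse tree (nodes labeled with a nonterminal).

14

[X [Y [Z [W lit]]] * [X [Y [Z [Z [W lit]] % [W lit]]] * [X [Y [Z [W lit]]]]]]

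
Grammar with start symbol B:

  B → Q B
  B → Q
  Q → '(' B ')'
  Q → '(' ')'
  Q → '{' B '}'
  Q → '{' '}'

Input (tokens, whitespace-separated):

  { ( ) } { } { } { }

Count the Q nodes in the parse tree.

[B [Q { [B [Q ( )]] }] [B [Q { }] [B [Q { }] [B [Q { }]]]]]

5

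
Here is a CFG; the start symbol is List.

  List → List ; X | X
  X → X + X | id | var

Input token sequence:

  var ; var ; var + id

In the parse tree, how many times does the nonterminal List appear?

3

[List [List [List [X var]] ; [X var]] ; [X [X var] + [X id]]]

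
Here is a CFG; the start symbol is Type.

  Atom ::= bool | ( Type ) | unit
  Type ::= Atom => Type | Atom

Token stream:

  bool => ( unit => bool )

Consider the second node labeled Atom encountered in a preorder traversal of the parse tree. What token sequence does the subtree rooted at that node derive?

( unit => bool )

[Type [Atom bool] => [Type [Atom ( [Type [Atom unit] => [Type [Atom bool]]] )]]]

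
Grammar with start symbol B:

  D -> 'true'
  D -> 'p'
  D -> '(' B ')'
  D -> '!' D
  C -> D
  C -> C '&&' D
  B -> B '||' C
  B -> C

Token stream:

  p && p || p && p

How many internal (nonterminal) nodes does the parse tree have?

10

[B [B [C [C [D p]] && [D p]]] || [C [C [D p]] && [D p]]]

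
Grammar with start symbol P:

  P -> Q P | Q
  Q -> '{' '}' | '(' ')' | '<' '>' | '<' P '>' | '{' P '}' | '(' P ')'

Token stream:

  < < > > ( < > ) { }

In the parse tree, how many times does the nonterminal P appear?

5

[P [Q < [P [Q < >]] >] [P [Q ( [P [Q < >]] )] [P [Q { }]]]]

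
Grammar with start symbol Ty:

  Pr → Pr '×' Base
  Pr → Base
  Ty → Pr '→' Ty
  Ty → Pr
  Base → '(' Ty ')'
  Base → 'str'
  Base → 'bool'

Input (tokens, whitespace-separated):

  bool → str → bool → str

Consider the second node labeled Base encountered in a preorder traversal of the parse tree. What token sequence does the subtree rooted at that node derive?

[Ty [Pr [Base bool]] → [Ty [Pr [Base str]] → [Ty [Pr [Base bool]] → [Ty [Pr [Base str]]]]]]

str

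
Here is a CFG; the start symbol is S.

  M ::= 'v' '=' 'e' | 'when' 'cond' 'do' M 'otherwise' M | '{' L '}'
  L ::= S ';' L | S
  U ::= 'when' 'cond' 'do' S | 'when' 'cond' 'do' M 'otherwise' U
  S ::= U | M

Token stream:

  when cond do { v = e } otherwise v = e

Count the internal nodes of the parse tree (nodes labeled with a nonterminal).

7

[S [M when cond do [M { [L [S [M v = e]]] }] otherwise [M v = e]]]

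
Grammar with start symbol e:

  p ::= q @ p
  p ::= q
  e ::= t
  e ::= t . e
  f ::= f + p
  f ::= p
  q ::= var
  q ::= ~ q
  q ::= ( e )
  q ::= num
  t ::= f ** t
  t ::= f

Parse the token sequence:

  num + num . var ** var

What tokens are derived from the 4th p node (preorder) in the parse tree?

var

[e [t [f [f [p [q num]]] + [p [q num]]]] . [e [t [f [p [q var]]] ** [t [f [p [q var]]]]]]]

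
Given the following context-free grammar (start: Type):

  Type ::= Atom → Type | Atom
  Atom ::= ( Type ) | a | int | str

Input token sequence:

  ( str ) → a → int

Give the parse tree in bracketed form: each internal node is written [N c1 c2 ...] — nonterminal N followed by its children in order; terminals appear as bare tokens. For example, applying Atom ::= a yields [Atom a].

[Type [Atom ( [Type [Atom str]] )] → [Type [Atom a] → [Type [Atom int]]]]

Type
Atom → Type
( Type ) → Type
( Atom ) → Type
( str ) → Type
( str ) → Atom → Type
( str ) → a → Type
( str ) → a → Atom
( str ) → a → int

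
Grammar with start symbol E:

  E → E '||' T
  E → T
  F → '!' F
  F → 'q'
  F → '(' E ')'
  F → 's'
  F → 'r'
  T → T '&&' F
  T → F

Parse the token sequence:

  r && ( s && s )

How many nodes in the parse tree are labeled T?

[E [T [T [F r]] && [F ( [E [T [T [F s]] && [F s]]] )]]]

4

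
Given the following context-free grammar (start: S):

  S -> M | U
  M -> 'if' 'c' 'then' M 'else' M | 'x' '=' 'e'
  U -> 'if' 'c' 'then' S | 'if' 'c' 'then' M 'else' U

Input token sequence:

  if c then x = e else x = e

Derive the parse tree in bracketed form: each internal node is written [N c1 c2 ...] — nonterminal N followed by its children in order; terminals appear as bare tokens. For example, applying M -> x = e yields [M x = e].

[S [M if c then [M x = e] else [M x = e]]]

S
M
if c then M else M
if c then x = e else M
if c then x = e else x = e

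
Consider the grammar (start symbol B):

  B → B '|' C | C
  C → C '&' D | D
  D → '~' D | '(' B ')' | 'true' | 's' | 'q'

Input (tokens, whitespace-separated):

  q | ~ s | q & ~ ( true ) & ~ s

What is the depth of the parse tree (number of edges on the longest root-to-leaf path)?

8

[B [B [B [C [D q]]] | [C [D ~ [D s]]]] | [C [C [C [D q]] & [D ~ [D ( [B [C [D true]]] )]]] & [D ~ [D s]]]]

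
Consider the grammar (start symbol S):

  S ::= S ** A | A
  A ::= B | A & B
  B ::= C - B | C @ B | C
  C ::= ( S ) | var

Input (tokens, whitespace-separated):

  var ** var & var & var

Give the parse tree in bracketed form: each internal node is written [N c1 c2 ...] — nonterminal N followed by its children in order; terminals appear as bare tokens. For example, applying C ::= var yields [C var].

S
S ** A
A ** A
B ** A
C ** A
var ** A
var ** A & B
var ** A & B & B
var ** B & B & B
var ** C & B & B
var ** var & B & B
var ** var & C & B
var ** var & var & B
var ** var & var & C
var ** var & var & var

[S [S [A [B [C var]]]] ** [A [A [A [B [C var]]] & [B [C var]]] & [B [C var]]]]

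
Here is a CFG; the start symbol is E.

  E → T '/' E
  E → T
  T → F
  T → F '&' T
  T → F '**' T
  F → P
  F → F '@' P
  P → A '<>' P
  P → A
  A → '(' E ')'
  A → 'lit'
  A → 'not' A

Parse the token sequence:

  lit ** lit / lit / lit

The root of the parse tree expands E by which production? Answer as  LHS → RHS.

[E [T [F [P [A lit]]] ** [T [F [P [A lit]]]]] / [E [T [F [P [A lit]]]] / [E [T [F [P [A lit]]]]]]]

E → T '/' E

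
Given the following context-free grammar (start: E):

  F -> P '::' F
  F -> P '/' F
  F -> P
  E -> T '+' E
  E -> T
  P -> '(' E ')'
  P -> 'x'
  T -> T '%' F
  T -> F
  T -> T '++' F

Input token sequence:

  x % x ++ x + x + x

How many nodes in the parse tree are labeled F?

5

[E [T [T [T [F [P x]]] % [F [P x]]] ++ [F [P x]]] + [E [T [F [P x]]] + [E [T [F [P x]]]]]]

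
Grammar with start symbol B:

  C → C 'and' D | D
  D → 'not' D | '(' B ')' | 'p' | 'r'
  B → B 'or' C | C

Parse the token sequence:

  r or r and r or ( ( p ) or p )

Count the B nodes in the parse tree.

6

[B [B [B [C [D r]]] or [C [C [D r]] and [D r]]] or [C [D ( [B [B [C [D ( [B [C [D p]]] )]]] or [C [D p]]] )]]]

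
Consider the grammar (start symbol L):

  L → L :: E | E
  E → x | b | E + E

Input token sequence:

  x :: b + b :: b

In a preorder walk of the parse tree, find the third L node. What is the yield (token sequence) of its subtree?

x

[L [L [L [E x]] :: [E [E b] + [E b]]] :: [E b]]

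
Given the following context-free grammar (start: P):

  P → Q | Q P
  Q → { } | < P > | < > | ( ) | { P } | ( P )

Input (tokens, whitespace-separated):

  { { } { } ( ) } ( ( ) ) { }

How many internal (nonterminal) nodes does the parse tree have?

14

[P [Q { [P [Q { }] [P [Q { }] [P [Q ( )]]]] }] [P [Q ( [P [Q ( )]] )] [P [Q { }]]]]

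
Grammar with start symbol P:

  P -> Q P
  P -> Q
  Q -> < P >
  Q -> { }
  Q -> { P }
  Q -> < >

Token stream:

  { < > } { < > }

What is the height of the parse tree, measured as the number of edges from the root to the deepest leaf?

5

[P [Q { [P [Q < >]] }] [P [Q { [P [Q < >]] }]]]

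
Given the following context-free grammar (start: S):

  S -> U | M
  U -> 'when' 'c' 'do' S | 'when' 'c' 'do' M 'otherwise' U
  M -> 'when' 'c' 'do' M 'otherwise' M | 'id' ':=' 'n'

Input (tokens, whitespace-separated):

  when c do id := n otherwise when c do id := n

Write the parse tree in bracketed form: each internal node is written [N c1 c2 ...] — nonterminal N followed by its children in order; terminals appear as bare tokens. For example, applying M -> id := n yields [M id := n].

S
U
when c do M otherwise U
when c do id := n otherwise U
when c do id := n otherwise when c do S
when c do id := n otherwise when c do M
when c do id := n otherwise when c do id := n

[S [U when c do [M id := n] otherwise [U when c do [S [M id := n]]]]]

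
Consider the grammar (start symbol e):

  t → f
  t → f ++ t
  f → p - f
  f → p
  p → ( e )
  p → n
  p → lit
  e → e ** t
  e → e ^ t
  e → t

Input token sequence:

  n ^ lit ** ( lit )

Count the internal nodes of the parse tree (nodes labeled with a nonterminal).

16

[e [e [e [t [f [p n]]]] ^ [t [f [p lit]]]] ** [t [f [p ( [e [t [f [p lit]]]] )]]]]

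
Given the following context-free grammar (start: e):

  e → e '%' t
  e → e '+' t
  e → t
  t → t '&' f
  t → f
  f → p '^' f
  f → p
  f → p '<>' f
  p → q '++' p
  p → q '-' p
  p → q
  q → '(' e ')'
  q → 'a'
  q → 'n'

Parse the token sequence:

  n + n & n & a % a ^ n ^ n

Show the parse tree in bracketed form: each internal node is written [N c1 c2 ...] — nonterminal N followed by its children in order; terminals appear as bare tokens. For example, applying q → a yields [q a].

[e [e [e [t [f [p [q n]]]]] + [t [t [t [f [p [q n]]]] & [f [p [q n]]]] & [f [p [q a]]]]] % [t [f [p [q a]] ^ [f [p [q n]] ^ [f [p [q n]]]]]]]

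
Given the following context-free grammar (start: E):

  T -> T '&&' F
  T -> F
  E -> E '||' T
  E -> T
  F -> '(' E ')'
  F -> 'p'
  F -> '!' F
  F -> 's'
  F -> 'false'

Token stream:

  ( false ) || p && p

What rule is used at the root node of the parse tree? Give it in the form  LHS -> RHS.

E -> E '||' T

[E [E [T [F ( [E [T [F false]]] )]]] || [T [T [F p]] && [F p]]]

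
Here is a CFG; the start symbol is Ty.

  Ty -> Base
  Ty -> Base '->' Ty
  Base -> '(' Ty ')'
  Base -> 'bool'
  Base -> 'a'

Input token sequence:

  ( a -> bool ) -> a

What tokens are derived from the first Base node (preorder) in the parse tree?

( a -> bool )

[Ty [Base ( [Ty [Base a] -> [Ty [Base bool]]] )] -> [Ty [Base a]]]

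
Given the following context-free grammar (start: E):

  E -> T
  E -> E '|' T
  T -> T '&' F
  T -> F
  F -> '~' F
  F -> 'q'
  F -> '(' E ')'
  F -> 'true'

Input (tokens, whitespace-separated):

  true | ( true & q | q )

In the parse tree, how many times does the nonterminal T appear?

[E [E [T [F true]]] | [T [F ( [E [E [T [T [F true]] & [F q]]] | [T [F q]]] )]]]

5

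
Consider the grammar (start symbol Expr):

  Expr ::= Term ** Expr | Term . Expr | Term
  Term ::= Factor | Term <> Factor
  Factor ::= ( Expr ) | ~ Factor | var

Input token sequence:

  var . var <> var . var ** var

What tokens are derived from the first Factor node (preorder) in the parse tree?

var

[Expr [Term [Factor var]] . [Expr [Term [Term [Factor var]] <> [Factor var]] . [Expr [Term [Factor var]] ** [Expr [Term [Factor var]]]]]]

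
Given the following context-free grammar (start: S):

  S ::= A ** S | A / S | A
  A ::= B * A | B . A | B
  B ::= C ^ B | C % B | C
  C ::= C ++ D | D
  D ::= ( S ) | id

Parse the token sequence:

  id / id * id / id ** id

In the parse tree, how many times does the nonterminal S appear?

[S [A [B [C [D id]]]] / [S [A [B [C [D id]]] * [A [B [C [D id]]]]] / [S [A [B [C [D id]]]] ** [S [A [B [C [D id]]]]]]]]

4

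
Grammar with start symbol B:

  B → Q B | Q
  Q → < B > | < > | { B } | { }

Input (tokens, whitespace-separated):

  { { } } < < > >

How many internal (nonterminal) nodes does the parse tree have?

8

[B [Q { [B [Q { }]] }] [B [Q < [B [Q < >]] >]]]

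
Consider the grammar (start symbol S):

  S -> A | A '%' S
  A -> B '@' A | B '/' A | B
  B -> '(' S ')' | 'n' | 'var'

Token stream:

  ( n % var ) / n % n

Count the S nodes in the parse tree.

4

[S [A [B ( [S [A [B n]] % [S [A [B var]]]] )] / [A [B n]]] % [S [A [B n]]]]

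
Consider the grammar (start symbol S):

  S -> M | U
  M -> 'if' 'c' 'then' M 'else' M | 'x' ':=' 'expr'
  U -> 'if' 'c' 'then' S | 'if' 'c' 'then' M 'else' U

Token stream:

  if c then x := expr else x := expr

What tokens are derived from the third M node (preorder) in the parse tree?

[S [M if c then [M x := expr] else [M x := expr]]]

x := expr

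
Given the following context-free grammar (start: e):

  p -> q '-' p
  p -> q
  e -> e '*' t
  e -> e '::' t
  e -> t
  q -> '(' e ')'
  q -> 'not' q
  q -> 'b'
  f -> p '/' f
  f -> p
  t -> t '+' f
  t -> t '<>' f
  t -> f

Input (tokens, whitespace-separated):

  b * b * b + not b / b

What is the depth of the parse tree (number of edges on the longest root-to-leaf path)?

[e [e [e [t [f [p [q b]]]]] * [t [f [p [q b]]]]] * [t [t [f [p [q b]]]] + [f [p [q not [q b]]] / [f [p [q b]]]]]]

7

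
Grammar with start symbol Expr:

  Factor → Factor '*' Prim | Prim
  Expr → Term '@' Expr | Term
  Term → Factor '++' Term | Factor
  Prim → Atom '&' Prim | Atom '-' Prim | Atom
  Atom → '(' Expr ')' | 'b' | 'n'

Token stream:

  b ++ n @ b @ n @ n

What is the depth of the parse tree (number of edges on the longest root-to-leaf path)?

[Expr [Term [Factor [Prim [Atom b]]] ++ [Term [Factor [Prim [Atom n]]]]] @ [Expr [Term [Factor [Prim [Atom b]]]] @ [Expr [Term [Factor [Prim [Atom n]]]] @ [Expr [Term [Factor [Prim [Atom n]]]]]]]]

8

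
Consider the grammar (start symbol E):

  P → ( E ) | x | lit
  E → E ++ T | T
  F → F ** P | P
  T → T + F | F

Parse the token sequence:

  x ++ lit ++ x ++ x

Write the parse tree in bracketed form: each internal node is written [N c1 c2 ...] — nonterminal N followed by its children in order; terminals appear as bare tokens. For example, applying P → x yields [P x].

E
E ++ T
E ++ T ++ T
E ++ T ++ T ++ T
T ++ T ++ T ++ T
F ++ T ++ T ++ T
P ++ T ++ T ++ T
x ++ T ++ T ++ T
x ++ F ++ T ++ T
x ++ P ++ T ++ T
x ++ lit ++ T ++ T
x ++ lit ++ F ++ T
x ++ lit ++ P ++ T
x ++ lit ++ x ++ T
x ++ lit ++ x ++ F
x ++ lit ++ x ++ P
x ++ lit ++ x ++ x

[E [E [E [E [T [F [P x]]]] ++ [T [F [P lit]]]] ++ [T [F [P x]]]] ++ [T [F [P x]]]]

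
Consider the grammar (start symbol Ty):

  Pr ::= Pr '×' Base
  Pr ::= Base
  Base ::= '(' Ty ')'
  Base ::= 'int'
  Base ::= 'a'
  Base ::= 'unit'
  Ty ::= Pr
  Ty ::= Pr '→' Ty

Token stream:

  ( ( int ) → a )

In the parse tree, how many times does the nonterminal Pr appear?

[Ty [Pr [Base ( [Ty [Pr [Base ( [Ty [Pr [Base int]]] )]] → [Ty [Pr [Base a]]]] )]]]

4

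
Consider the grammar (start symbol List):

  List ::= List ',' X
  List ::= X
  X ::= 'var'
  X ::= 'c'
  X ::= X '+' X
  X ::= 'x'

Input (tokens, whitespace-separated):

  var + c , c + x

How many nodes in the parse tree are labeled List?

[List [List [X [X var] + [X c]]] , [X [X c] + [X x]]]

2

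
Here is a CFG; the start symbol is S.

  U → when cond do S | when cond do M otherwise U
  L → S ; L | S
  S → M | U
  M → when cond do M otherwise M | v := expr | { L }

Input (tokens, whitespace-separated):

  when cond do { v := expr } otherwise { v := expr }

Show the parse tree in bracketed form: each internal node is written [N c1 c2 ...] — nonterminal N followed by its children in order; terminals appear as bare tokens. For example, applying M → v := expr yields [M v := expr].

S
M
when cond do M otherwise M
when cond do { L } otherwise M
when cond do { S } otherwise M
when cond do { M } otherwise M
when cond do { v := expr } otherwise M
when cond do { v := expr } otherwise { L }
when cond do { v := expr } otherwise { S }
when cond do { v := expr } otherwise { M }
when cond do { v := expr } otherwise { v := expr }

[S [M when cond do [M { [L [S [M v := expr]]] }] otherwise [M { [L [S [M v := expr]]] }]]]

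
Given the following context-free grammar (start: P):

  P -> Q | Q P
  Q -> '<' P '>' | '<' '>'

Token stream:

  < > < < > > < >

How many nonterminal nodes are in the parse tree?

[P [Q < >] [P [Q < [P [Q < >]] >] [P [Q < >]]]]

8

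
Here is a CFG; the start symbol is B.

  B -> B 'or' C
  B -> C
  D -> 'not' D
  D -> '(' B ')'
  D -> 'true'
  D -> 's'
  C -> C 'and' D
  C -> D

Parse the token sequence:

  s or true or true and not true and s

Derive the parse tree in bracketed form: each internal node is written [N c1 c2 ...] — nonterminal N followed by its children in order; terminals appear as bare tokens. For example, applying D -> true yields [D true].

[B [B [B [C [D s]]] or [C [D true]]] or [C [C [C [D true]] and [D not [D true]]] and [D s]]]

B
B or C
B or C or C
C or C or C
D or C or C
s or C or C
s or D or C
s or true or C
s or true or C and D
s or true or C and D and D
s or true or D and D and D
s or true or true and D and D
s or true or true and not D and D
s or true or true and not true and D
s or true or true and not true and s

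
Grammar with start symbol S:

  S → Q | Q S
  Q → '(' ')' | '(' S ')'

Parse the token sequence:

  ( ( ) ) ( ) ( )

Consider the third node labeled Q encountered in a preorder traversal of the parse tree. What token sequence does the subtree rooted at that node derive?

[S [Q ( [S [Q ( )]] )] [S [Q ( )] [S [Q ( )]]]]

( )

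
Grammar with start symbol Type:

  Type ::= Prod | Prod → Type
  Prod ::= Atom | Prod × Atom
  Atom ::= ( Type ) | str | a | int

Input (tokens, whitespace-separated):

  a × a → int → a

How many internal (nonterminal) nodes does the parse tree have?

11

[Type [Prod [Prod [Atom a]] × [Atom a]] → [Type [Prod [Atom int]] → [Type [Prod [Atom a]]]]]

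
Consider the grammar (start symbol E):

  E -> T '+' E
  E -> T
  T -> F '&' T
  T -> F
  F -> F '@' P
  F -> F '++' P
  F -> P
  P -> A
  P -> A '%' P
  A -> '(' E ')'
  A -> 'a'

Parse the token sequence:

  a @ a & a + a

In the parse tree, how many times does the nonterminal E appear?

2

[E [T [F [F [P [A a]]] @ [P [A a]]] & [T [F [P [A a]]]]] + [E [T [F [P [A a]]]]]]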